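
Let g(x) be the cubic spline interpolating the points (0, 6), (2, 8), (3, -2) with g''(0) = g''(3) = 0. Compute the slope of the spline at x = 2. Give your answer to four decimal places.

Let m_i = g''(x_i). Step sizes h_i = 2, 1; slopes of the chords Δ_i = (y_(i+1) - y_i)/h_i = 1, -10.
  2·m_0 + 6·m_1 + 1·m_2 = 6(Δ_1 - Δ_0) = -66
Natural end conditions: m_0 = m_2 = 0.
Hence m_0 = 0, m_1 = -11, m_2 = 0.
On [2, 3], g'(x) = b_1 + 2c_1·(x - 2) + 3d_1·(x - 2)² with b_1 = Δ_1 - h_1(2m_1 + m_2)/6 = -19/3, c_1 = m_1/2 = -11/2, d_1 = (m_2 - m_1)/(6h_1) = 11/6. So g'(2) = -19/3.

-6.3333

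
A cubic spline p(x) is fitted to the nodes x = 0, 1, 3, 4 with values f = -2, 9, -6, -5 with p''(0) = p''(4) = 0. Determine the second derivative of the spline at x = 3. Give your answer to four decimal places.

16.5000

Write M_i for p''(x_i). With h_i = 1, 2, 1 and divided differences Δ_i = 11, -15/2, 1, the continuity of p' gives the tridiagonal system
  1·M_0 + 6·M_1 + 2·M_2 = 6(Δ_1 - Δ_0) = -111
  2·M_1 + 6·M_2 + 1·M_3 = 6(Δ_2 - Δ_1) = 51
Natural end conditions: M_0 = M_3 = 0.
Solving: M_0 = 0, M_1 = -24, M_2 = 33/2, M_3 = 0.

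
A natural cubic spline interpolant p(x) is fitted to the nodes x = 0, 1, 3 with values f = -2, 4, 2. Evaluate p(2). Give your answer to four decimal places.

With M_i denoting the second derivative at x_i, h_i = 1, 2, and Δ_i = (y_(i+1) − y_i)/h_i = 6, -1:
  1·M_0 + 6·M_1 + 2·M_2 = 6(Δ_1 - Δ_0) = -42
Natural end conditions: M_0 = M_2 = 0.
Solving the tridiagonal system: M_0 = 0, M_1 = -7, M_2 = 0.
On [1, 3], p(x) = 4 + 11/3·(x - 1) - 7/2·(x - 1)² + 7/12·(x - 1)³.
With (x - 1) = 1: p(2) = 19/4.

4.7500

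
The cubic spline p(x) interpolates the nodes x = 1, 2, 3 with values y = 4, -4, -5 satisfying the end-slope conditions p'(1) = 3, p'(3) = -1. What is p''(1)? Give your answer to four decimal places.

With M_i denoting the second derivative at x_i, h_i = 1, 1, and Δ_i = (y_(i+1) − y_i)/h_i = -8, -1:
  1·M_0 + 4·M_1 + 1·M_2 = 6(Δ_1 - Δ_0) = 42
Clamped end conditions give two more equations: 2h_0·M_0 + h_0·M_1 = 6(Δ_0 - p'(1)) = -66 and h_1·M_1 + 2h_1·M_2 = 6(p'(3) - Δ_1) = 0.
Solving: M_0 = -91/2, M_1 = 25, M_2 = -25/2.

-45.5000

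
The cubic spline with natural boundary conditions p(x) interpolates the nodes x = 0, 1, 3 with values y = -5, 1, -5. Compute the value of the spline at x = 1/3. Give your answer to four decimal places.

Let σ_i = p''(x_i). Step sizes h_i = 1, 2; slopes of the chords Δ_i = (y_(i+1) - y_i)/h_i = 6, -3.
  1·σ_0 + 6·σ_1 + 2·σ_2 = 6(Δ_1 - Δ_0) = -54
Natural end conditions: σ_0 = σ_2 = 0.
Hence σ_0 = 0, σ_1 = -9, σ_2 = 0.
On [0, 1], p(x) = -5 + 15/2·x + 0·x² - 3/2·x³.
With x = 1/3: p(1/3) = -23/9.

-2.5556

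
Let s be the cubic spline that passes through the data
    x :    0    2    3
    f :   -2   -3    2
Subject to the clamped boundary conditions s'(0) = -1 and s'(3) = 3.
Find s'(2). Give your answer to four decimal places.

3.9167

With M_i denoting the second derivative at x_i, h_i = 2, 1, and Δ_i = (y_(i+1) − y_i)/h_i = -1/2, 5:
  2·M_0 + 6·M_1 + 1·M_2 = 6(Δ_1 - Δ_0) = 33
Clamped end conditions give two more equations: 2h_0·M_0 + h_0·M_1 = 6(Δ_0 - s'(0)) = 3 and h_1·M_1 + 2h_1·M_2 = 6(s'(3) - Δ_1) = -12.
Hence M_0 = -41/12, M_1 = 25/3, M_2 = -61/6.
On [2, 3], s'(x) = b_1 + 2c_1·(x - 2) + 3d_1·(x - 2)² with b_1 = Δ_1 - h_1(2M_1 + M_2)/6 = 47/12, c_1 = M_1/2 = 25/6, d_1 = (M_2 - M_1)/(6h_1) = -37/12. So s'(2) = 47/12.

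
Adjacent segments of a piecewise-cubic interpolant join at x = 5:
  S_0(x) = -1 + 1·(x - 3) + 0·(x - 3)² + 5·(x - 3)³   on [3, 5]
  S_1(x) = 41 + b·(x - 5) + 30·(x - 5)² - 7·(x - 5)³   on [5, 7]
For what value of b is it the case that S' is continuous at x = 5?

61

S_0'(x) = 1 + 0·(x - 3) + 15·(x - 3)², so S_0'(5) = 61. On the right, S_1'(5) = b, so b = 61.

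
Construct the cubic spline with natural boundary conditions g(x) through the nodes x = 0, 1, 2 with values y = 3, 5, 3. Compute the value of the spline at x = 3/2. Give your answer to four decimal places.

4.3750

Put m_i = g'' at the i-th knot. Here h = (1, 1) and Δ = (2, -2), so the interior equations h_(i-1)·m_(i-1) + 2(h_(i-1)+h_i)·m_i + h_i·m_(i+1) = 6(Δ_i − Δ_(i-1)) read
  1·m_0 + 4·m_1 + 1·m_2 = 6(Δ_1 - Δ_0) = -24
Natural end conditions: m_0 = m_2 = 0.
Hence m_0 = 0, m_1 = -6, m_2 = 0.
On [1, 2], g(x) = 5 + 0·(x - 1) - 3·(x - 1)² + 1·(x - 1)³.
With (x - 1) = 1/2: g(3/2) = 35/8.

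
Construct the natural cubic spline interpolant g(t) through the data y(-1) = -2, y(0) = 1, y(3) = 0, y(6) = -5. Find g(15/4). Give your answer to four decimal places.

-1.2274

Write M_i for g''(x_i). With h_i = 1, 3, 3 and divided differences Δ_i = 3, -1/3, -5/3, the continuity of g' gives the tridiagonal system
  1·M_0 + 8·M_1 + 3·M_2 = 6(Δ_1 - Δ_0) = -20
  3·M_1 + 12·M_2 + 3·M_3 = 6(Δ_2 - Δ_1) = -8
Natural end conditions: M_0 = M_3 = 0.
Hence M_0 = 0, M_1 = -72/29, M_2 = -4/87, M_3 = 0.
On [3, 6], g(t) = 0 - 47/29·(t - 3) - 2/87·(t - 3)² + 2/783·(t - 3)³.
With (t - 3) = 3/4: g(15/4) = -1139/928.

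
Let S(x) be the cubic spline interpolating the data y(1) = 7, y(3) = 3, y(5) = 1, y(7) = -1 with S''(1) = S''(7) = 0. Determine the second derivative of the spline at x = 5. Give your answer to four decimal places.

With m_i denoting the second derivative at x_i, h_i = 2, 2, 2, and Δ_i = (y_(i+1) − y_i)/h_i = -2, -1, -1:
  2·m_0 + 8·m_1 + 2·m_2 = 6(Δ_1 - Δ_0) = 6
  2·m_1 + 8·m_2 + 2·m_3 = 6(Δ_2 - Δ_1) = 0
Natural end conditions: m_0 = m_3 = 0.
Forward elimination and back-substitution give m_0 = 0, m_1 = 4/5, m_2 = -1/5, m_3 = 0.

-0.2000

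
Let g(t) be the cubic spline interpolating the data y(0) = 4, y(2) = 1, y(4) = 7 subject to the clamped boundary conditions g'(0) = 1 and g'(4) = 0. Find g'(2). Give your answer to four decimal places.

Write m_i for g''(x_i). With h_i = 2, 2 and divided differences Δ_i = -3/2, 3, the continuity of g' gives the tridiagonal system
  2·m_0 + 8·m_1 + 2·m_2 = 6(Δ_1 - Δ_0) = 27
Clamped end conditions give two more equations: 2h_0·m_0 + h_0·m_1 = 6(Δ_0 - g'(0)) = -15 and h_1·m_1 + 2h_1·m_2 = 6(g'(4) - Δ_1) = -18.
Solving the tridiagonal system: m_0 = -59/8, m_1 = 29/4, m_2 = -65/8.
On [2, 4], g'(t) = b_1 + 2c_1·(t - 2) + 3d_1·(t - 2)² with b_1 = Δ_1 - h_1(2m_1 + m_2)/6 = 7/8, c_1 = m_1/2 = 29/8, d_1 = (m_2 - m_1)/(6h_1) = -41/32. So g'(2) = 7/8.

0.8750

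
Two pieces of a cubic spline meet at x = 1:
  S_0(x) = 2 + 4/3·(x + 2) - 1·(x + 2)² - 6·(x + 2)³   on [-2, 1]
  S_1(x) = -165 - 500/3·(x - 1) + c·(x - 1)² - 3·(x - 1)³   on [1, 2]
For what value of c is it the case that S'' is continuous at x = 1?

S_0''(x) = -2 - 36·(x + 2), so S_0''(1) = -110. On the right, S_1''(1) = 2c, so c = -55.

-55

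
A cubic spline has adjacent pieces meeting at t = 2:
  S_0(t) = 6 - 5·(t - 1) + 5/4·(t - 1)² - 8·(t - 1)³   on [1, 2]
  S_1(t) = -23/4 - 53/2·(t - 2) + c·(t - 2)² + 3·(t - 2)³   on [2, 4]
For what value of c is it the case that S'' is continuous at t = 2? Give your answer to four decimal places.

-22.7500

S_0''(t) = 5/2 - 48·(t - 1), so S_0''(2) = -91/2. On the right, S_1''(2) = 2c, so c = -91/4.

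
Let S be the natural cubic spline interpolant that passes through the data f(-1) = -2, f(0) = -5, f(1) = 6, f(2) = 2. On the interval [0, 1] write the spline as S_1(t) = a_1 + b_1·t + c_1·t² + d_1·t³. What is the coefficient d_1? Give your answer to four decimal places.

-9.6667

Put m_i = S'' at the i-th knot. Here h = (1, 1, 1) and Δ = (-3, 11, -4), so the interior equations h_(i-1)·m_(i-1) + 2(h_(i-1)+h_i)·m_i + h_i·m_(i+1) = 6(Δ_i − Δ_(i-1)) read
  1·m_0 + 4·m_1 + 1·m_2 = 6(Δ_1 - Δ_0) = 84
  1·m_1 + 4·m_2 + 1·m_3 = 6(Δ_2 - Δ_1) = -90
Natural end conditions: m_0 = m_3 = 0.
Solving: m_0 = 0, m_1 = 142/5, m_2 = -148/5, m_3 = 0.
On [0, 1], with S_1(t) = a_1 + b_1·t + c_1·t² + d_1·t³: c_1 = m_1/2 = 71/5, d_1 = (m_2 - m_1)/(6h_1) = -29/3, b_1 = Δ_1 - h_1(2m_1 + m_2)/6 = 97/15.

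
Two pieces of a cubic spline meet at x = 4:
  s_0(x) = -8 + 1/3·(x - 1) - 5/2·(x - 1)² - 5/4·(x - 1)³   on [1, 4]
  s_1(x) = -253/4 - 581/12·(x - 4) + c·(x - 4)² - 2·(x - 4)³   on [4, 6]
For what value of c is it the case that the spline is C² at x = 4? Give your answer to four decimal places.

s_0''(x) = -5 - 15/2·(x - 1), so s_0''(4) = -55/2. On the right, s_1''(4) = 2c, so c = -55/4.

-13.7500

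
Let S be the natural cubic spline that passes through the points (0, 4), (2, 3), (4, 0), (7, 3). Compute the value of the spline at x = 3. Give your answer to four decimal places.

1.3618

Let σ_i = S''(x_i). Step sizes h_i = 2, 2, 3; slopes of the chords Δ_i = (y_(i+1) - y_i)/h_i = -1/2, -3/2, 1.
  2·σ_0 + 8·σ_1 + 2·σ_2 = 6(Δ_1 - Δ_0) = -6
  2·σ_1 + 10·σ_2 + 3·σ_3 = 6(Δ_2 - Δ_1) = 15
Natural end conditions: σ_0 = σ_3 = 0.
Hence σ_0 = 0, σ_1 = -45/38, σ_2 = 33/19, σ_3 = 0.
On [2, 4], S(x) = 3 - 49/38·(x - 2) - 45/76·(x - 2)² + 37/152·(x - 2)³.
With (x - 2) = 1: S(3) = 207/152.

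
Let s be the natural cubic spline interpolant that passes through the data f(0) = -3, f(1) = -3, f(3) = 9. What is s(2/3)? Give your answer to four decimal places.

-3.3704

Put m_i = s'' at the i-th knot. Here h = (1, 2) and Δ = (0, 6), so the interior equations h_(i-1)·m_(i-1) + 2(h_(i-1)+h_i)·m_i + h_i·m_(i+1) = 6(Δ_i − Δ_(i-1)) read
  1·m_0 + 6·m_1 + 2·m_2 = 6(Δ_1 - Δ_0) = 36
Natural end conditions: m_0 = m_2 = 0.
Hence m_0 = 0, m_1 = 6, m_2 = 0.
On [0, 1], s(t) = -3 - 1·t + 0·t² + 1·t³.
With t = 2/3: s(2/3) = -91/27.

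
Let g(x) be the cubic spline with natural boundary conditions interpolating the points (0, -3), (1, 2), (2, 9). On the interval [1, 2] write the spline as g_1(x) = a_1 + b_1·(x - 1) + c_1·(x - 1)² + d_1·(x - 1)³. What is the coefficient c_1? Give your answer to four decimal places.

Put m_i = g'' at the i-th knot. Here h = (1, 1) and Δ = (5, 7), so the interior equations h_(i-1)·m_(i-1) + 2(h_(i-1)+h_i)·m_i + h_i·m_(i+1) = 6(Δ_i − Δ_(i-1)) read
  1·m_0 + 4·m_1 + 1·m_2 = 6(Δ_1 - Δ_0) = 12
Natural end conditions: m_0 = m_2 = 0.
Forward elimination and back-substitution give m_0 = 0, m_1 = 3, m_2 = 0.
On [1, 2], with g_1(x) = a_1 + b_1·(x - 1) + c_1·(x - 1)² + d_1·(x - 1)³: c_1 = m_1/2 = 3/2, d_1 = (m_2 - m_1)/(6h_1) = -1/2, b_1 = Δ_1 - h_1(2m_1 + m_2)/6 = 6.

1.5000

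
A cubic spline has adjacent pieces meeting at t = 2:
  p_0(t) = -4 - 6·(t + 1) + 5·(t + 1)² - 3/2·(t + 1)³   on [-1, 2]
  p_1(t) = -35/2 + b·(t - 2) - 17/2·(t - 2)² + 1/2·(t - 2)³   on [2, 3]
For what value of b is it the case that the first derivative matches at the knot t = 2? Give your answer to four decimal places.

-16.5000

p_0'(t) = -6 + 10·(t + 1) - 9/2·(t + 1)², so p_0'(2) = -33/2. On the right, p_1'(2) = b, so b = -33/2.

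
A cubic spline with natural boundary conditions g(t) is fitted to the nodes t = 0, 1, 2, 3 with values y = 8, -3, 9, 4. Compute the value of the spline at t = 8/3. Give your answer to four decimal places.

Let σ_i = g''(x_i). Step sizes h_i = 1, 1, 1; slopes of the chords Δ_i = (y_(i+1) - y_i)/h_i = -11, 12, -5.
  1·σ_0 + 4·σ_1 + 1·σ_2 = 6(Δ_1 - Δ_0) = 138
  1·σ_1 + 4·σ_2 + 1·σ_3 = 6(Δ_2 - Δ_1) = -102
Natural end conditions: σ_0 = σ_3 = 0.
Solving the tridiagonal system: σ_0 = 0, σ_1 = 218/5, σ_2 = -182/5, σ_3 = 0.
On [2, 3], g(t) = 9 + 107/15·(t - 2) - 91/5·(t - 2)² + 91/15·(t - 2)³.
With (t - 2) = 2/3: g(8/3) = 3023/405.

7.4642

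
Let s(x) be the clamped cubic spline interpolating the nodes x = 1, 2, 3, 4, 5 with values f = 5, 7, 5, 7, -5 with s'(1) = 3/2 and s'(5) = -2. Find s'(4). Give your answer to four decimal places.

-7.5268

Let m_i = s''(x_i). Step sizes h_i = 1, 1, 1, 1; slopes of the chords Δ_i = (y_(i+1) - y_i)/h_i = 2, -2, 2, -12.
  1·m_0 + 4·m_1 + 1·m_2 = 6(Δ_1 - Δ_0) = -24
  1·m_1 + 4·m_2 + 1·m_3 = 6(Δ_2 - Δ_1) = 24
  1·m_2 + 4·m_3 + 1·m_4 = 6(Δ_3 - Δ_2) = -84
Clamped end conditions give two more equations: 2h_0·m_0 + h_0·m_1 = 6(Δ_0 - s'(1)) = 3 and h_3·m_3 + 2h_3·m_4 = 6(s'(5) - Δ_3) = 60.
Solving: m_0 = 437/56, m_1 = -353/28, m_2 = 149/8, m_3 = -1061/28, m_4 = 2741/56.
On [4, 5], s'(x) = b_3 + 2c_3·(x - 4) + 3d_3·(x - 4)² with b_3 = Δ_3 - h_3(2m_3 + m_4)/6 = -843/112, c_3 = m_3/2 = -1061/56, d_3 = (m_4 - m_3)/(6h_3) = 1621/112. So s'(4) = -843/112.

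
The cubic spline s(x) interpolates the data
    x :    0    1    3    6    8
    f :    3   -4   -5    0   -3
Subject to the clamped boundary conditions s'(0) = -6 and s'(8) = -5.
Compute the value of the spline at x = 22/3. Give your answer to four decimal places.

Write M_i for s''(x_i). With h_i = 1, 2, 3, 2 and divided differences Δ_i = -7, -1/2, 5/3, -3/2, the continuity of s' gives the tridiagonal system
  1·M_0 + 6·M_1 + 2·M_2 = 6(Δ_1 - Δ_0) = 39
  2·M_1 + 10·M_2 + 3·M_3 = 6(Δ_2 - Δ_1) = 13
  3·M_2 + 10·M_3 + 2·M_4 = 6(Δ_3 - Δ_2) = -19
Clamped end conditions give two more equations: 2h_0·M_0 + h_0·M_1 = 6(Δ_0 - s'(0)) = -6 and h_3·M_3 + 2h_3·M_4 = 6(s'(8) - Δ_3) = -21.
Hence M_0 = -1858/273, M_1 = 2078/273, M_2 = 37/546, M_3 = -88/91, M_4 = -1735/364.
On [6, 8], s(x) = 0 + 267/364·(x - 6) - 44/91·(x - 6)² - 461/1456·(x - 6)³.
With (x - 6) = 4/3: s(22/3) = -1553/2457.

-0.6321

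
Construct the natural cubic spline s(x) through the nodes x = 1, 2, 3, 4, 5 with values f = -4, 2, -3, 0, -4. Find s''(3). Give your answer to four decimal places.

Put M_i = s'' at the i-th knot. Here h = (1, 1, 1, 1) and Δ = (6, -5, 3, -4), so the interior equations h_(i-1)·M_(i-1) + 2(h_(i-1)+h_i)·M_i + h_i·M_(i+1) = 6(Δ_i − Δ_(i-1)) read
  1·M_0 + 4·M_1 + 1·M_2 = 6(Δ_1 - Δ_0) = -66
  1·M_1 + 4·M_2 + 1·M_3 = 6(Δ_2 - Δ_1) = 48
  1·M_2 + 4·M_3 + 1·M_4 = 6(Δ_3 - Δ_2) = -42
Natural end conditions: M_0 = M_4 = 0.
Solving: M_0 = 0, M_1 = -153/7, M_2 = 150/7, M_3 = -111/7, M_4 = 0.

21.4286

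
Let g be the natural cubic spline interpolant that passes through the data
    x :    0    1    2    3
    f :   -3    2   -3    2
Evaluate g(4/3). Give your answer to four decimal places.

With m_i denoting the second derivative at x_i, h_i = 1, 1, 1, and Δ_i = (y_(i+1) − y_i)/h_i = 5, -5, 5:
  1·m_0 + 4·m_1 + 1·m_2 = 6(Δ_1 - Δ_0) = -60
  1·m_1 + 4·m_2 + 1·m_3 = 6(Δ_2 - Δ_1) = 60
Natural end conditions: m_0 = m_3 = 0.
Hence m_0 = 0, m_1 = -20, m_2 = 20, m_3 = 0.
On [1, 2], g(x) = 2 - 5/3·(x - 1) - 10·(x - 1)² + 20/3·(x - 1)³.
With (x - 1) = 1/3: g(4/3) = 47/81.

0.5802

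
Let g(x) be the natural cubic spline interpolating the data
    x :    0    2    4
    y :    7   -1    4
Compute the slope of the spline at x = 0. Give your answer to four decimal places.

With M_i denoting the second derivative at x_i, h_i = 2, 2, and Δ_i = (y_(i+1) − y_i)/h_i = -4, 5/2:
  2·M_0 + 8·M_1 + 2·M_2 = 6(Δ_1 - Δ_0) = 39
Natural end conditions: M_0 = M_2 = 0.
Hence M_0 = 0, M_1 = 39/8, M_2 = 0.
On [0, 2], g'(x) = b_0 + 2c_0·x + 3d_0·x² with b_0 = Δ_0 - h_0(2M_0 + M_1)/6 = -45/8, c_0 = M_0/2 = 0, d_0 = (M_1 - M_0)/(6h_0) = 13/32. So g'(0) = -45/8.

-5.6250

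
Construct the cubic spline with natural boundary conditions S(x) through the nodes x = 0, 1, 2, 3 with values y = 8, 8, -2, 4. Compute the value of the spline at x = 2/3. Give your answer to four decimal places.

Let σ_i = S''(x_i). Step sizes h_i = 1, 1, 1; slopes of the chords Δ_i = (y_(i+1) - y_i)/h_i = 0, -10, 6.
  1·σ_0 + 4·σ_1 + 1·σ_2 = 6(Δ_1 - Δ_0) = -60
  1·σ_1 + 4·σ_2 + 1·σ_3 = 6(Δ_2 - Δ_1) = 96
Natural end conditions: σ_0 = σ_3 = 0.
Forward elimination and back-substitution give σ_0 = 0, σ_1 = -112/5, σ_2 = 148/5, σ_3 = 0.
On [0, 1], S(x) = 8 + 56/15·x + 0·x² - 56/15·x³.
With x = 2/3: S(2/3) = 760/81.

9.3827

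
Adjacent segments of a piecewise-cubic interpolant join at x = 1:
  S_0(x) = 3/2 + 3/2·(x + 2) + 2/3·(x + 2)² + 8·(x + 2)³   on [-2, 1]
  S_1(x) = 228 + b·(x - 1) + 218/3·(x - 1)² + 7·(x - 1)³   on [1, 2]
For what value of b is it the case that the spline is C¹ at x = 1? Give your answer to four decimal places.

221.5000

S_0'(x) = 3/2 + 4/3·(x + 2) + 24·(x + 2)², so S_0'(1) = 443/2. On the right, S_1'(1) = b, so b = 443/2.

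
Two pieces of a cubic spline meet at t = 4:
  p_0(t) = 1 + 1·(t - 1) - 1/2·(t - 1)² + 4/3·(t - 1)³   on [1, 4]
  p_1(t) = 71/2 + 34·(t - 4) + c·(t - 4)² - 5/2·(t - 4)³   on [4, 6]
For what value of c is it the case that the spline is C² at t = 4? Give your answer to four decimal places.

11.5000

p_0''(t) = -1 + 8·(t - 1), so p_0''(4) = 23. On the right, p_1''(4) = 2c, so c = 23/2.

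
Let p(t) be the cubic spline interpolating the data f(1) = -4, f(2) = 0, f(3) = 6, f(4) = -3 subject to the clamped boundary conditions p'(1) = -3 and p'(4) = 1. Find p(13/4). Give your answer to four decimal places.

3.8625

Put M_i = p'' at the i-th knot. Here h = (1, 1, 1) and Δ = (4, 6, -9), so the interior equations h_(i-1)·M_(i-1) + 2(h_(i-1)+h_i)·M_i + h_i·M_(i+1) = 6(Δ_i − Δ_(i-1)) read
  1·M_0 + 4·M_1 + 1·M_2 = 6(Δ_1 - Δ_0) = 12
  1·M_1 + 4·M_2 + 1·M_3 = 6(Δ_2 - Δ_1) = -90
Clamped end conditions give two more equations: 2h_0·M_0 + h_0·M_1 = 6(Δ_0 - p'(1)) = 42 and h_2·M_2 + 2h_2·M_3 = 6(p'(4) - Δ_2) = 60.
Solving the tridiagonal system: M_0 = 256/15, M_1 = 118/15, M_2 = -548/15, M_3 = 724/15.
On [3, 4], p(t) = 6 - 73/15·(t - 3) - 274/15·(t - 3)² + 212/15·(t - 3)³.
With (t - 3) = 1/4: p(13/4) = 309/80.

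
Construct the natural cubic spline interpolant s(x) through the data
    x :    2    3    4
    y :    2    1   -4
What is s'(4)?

-6

Put M_i = s'' at the i-th knot. Here h = (1, 1) and Δ = (-1, -5), so the interior equations h_(i-1)·M_(i-1) + 2(h_(i-1)+h_i)·M_i + h_i·M_(i+1) = 6(Δ_i − Δ_(i-1)) read
  1·M_0 + 4·M_1 + 1·M_2 = 6(Δ_1 - Δ_0) = -24
Natural end conditions: M_0 = M_2 = 0.
Forward elimination and back-substitution give M_0 = 0, M_1 = -6, M_2 = 0.
On [3, 4], s'(x) = b_1 + 2c_1·(x - 3) + 3d_1·(x - 3)² with b_1 = Δ_1 - h_1(2M_1 + M_2)/6 = -3, c_1 = M_1/2 = -3, d_1 = (M_2 - M_1)/(6h_1) = 1. So s'(4) = -6.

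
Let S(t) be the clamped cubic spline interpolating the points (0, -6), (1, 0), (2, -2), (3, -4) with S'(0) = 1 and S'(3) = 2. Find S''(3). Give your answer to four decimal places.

Let M_i = S''(x_i). Step sizes h_i = 1, 1, 1; slopes of the chords Δ_i = (y_(i+1) - y_i)/h_i = 6, -2, -2.
  1·M_0 + 4·M_1 + 1·M_2 = 6(Δ_1 - Δ_0) = -48
  1·M_1 + 4·M_2 + 1·M_3 = 6(Δ_2 - Δ_1) = 0
Clamped end conditions give two more equations: 2h_0·M_0 + h_0·M_1 = 6(Δ_0 - S'(0)) = 30 and h_2·M_2 + 2h_2·M_3 = 6(S'(3) - Δ_2) = 24.
Forward elimination and back-substitution give M_0 = 364/15, M_1 = -278/15, M_2 = 28/15, M_3 = 166/15.

11.0667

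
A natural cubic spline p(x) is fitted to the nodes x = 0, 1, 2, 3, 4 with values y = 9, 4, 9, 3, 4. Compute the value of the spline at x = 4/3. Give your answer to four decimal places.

5.6283

Put σ_i = p'' at the i-th knot. Here h = (1, 1, 1, 1) and Δ = (-5, 5, -6, 1), so the interior equations h_(i-1)·σ_(i-1) + 2(h_(i-1)+h_i)·σ_i + h_i·σ_(i+1) = 6(Δ_i − Δ_(i-1)) read
  1·σ_0 + 4·σ_1 + 1·σ_2 = 6(Δ_1 - Δ_0) = 60
  1·σ_1 + 4·σ_2 + 1·σ_3 = 6(Δ_2 - Δ_1) = -66
  1·σ_2 + 4·σ_3 + 1·σ_4 = 6(Δ_3 - Δ_2) = 42
Natural end conditions: σ_0 = σ_4 = 0.
Hence σ_0 = 0, σ_1 = 603/28, σ_2 = -183/7, σ_3 = 477/28, σ_4 = 0.
On [1, 2], p(x) = 4 + 61/28·(x - 1) + 603/56·(x - 1)² - 445/56·(x - 1)³.
With (x - 1) = 1/3: p(4/3) = 4255/756.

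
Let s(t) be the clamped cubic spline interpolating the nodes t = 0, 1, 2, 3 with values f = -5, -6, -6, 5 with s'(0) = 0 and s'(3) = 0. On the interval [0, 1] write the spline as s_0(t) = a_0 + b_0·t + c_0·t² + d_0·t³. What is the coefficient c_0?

0

With M_i denoting the second derivative at x_i, h_i = 1, 1, 1, and Δ_i = (y_(i+1) − y_i)/h_i = -1, 0, 11:
  1·M_0 + 4·M_1 + 1·M_2 = 6(Δ_1 - Δ_0) = 6
  1·M_1 + 4·M_2 + 1·M_3 = 6(Δ_2 - Δ_1) = 66
Clamped end conditions give two more equations: 2h_0·M_0 + h_0·M_1 = 6(Δ_0 - s'(0)) = -6 and h_2·M_2 + 2h_2·M_3 = 6(s'(3) - Δ_2) = -66.
Solving: M_0 = 0, M_1 = -6, M_2 = 30, M_3 = -48.
On [0, 1], with s_0(t) = a_0 + b_0·t + c_0·t² + d_0·t³: c_0 = M_0/2 = 0, d_0 = (M_1 - M_0)/(6h_0) = -1, b_0 = Δ_0 - h_0(2M_0 + M_1)/6 = 0.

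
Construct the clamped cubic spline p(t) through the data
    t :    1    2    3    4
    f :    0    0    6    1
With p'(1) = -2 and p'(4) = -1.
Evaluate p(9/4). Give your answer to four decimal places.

Let M_i = p''(x_i). Step sizes h_i = 1, 1, 1; slopes of the chords Δ_i = (y_(i+1) - y_i)/h_i = 0, 6, -5.
  1·M_0 + 4·M_1 + 1·M_2 = 6(Δ_1 - Δ_0) = 36
  1·M_1 + 4·M_2 + 1·M_3 = 6(Δ_2 - Δ_1) = -66
Clamped end conditions give two more equations: 2h_0·M_0 + h_0·M_1 = 6(Δ_0 - p'(1)) = 12 and h_2·M_2 + 2h_2·M_3 = 6(p'(4) - Δ_2) = 24.
Solving: M_0 = -32/15, M_1 = 244/15, M_2 = -404/15, M_3 = 382/15.
On [2, 3], p(t) = 0 + 76/15·(t - 2) + 122/15·(t - 2)² - 36/5·(t - 2)³.
With (t - 2) = 1/4: p(9/4) = 133/80.

1.6625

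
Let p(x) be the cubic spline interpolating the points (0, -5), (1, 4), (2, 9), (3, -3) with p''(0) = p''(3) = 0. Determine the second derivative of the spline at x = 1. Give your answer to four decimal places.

Let M_i = p''(x_i). Step sizes h_i = 1, 1, 1; slopes of the chords Δ_i = (y_(i+1) - y_i)/h_i = 9, 5, -12.
  1·M_0 + 4·M_1 + 1·M_2 = 6(Δ_1 - Δ_0) = -24
  1·M_1 + 4·M_2 + 1·M_3 = 6(Δ_2 - Δ_1) = -102
Natural end conditions: M_0 = M_3 = 0.
Hence M_0 = 0, M_1 = 2/5, M_2 = -128/5, M_3 = 0.

0.4000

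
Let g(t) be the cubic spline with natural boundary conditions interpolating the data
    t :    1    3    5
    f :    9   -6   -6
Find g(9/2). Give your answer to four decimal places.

-6.8789

Put M_i = g'' at the i-th knot. Here h = (2, 2) and Δ = (-15/2, 0), so the interior equations h_(i-1)·M_(i-1) + 2(h_(i-1)+h_i)·M_i + h_i·M_(i+1) = 6(Δ_i − Δ_(i-1)) read
  2·M_0 + 8·M_1 + 2·M_2 = 6(Δ_1 - Δ_0) = 45
Natural end conditions: M_0 = M_2 = 0.
Forward elimination and back-substitution give M_0 = 0, M_1 = 45/8, M_2 = 0.
On [3, 5], g(t) = -6 - 15/4·(t - 3) + 45/16·(t - 3)² - 15/32·(t - 3)³.
With (t - 3) = 3/2: g(9/2) = -1761/256.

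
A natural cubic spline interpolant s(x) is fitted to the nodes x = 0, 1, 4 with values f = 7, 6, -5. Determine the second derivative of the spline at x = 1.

-2

Write M_i for s''(x_i). With h_i = 1, 3 and divided differences Δ_i = -1, -11/3, the continuity of s' gives the tridiagonal system
  1·M_0 + 8·M_1 + 3·M_2 = 6(Δ_1 - Δ_0) = -16
Natural end conditions: M_0 = M_2 = 0.
Solving the tridiagonal system: M_0 = 0, M_1 = -2, M_2 = 0.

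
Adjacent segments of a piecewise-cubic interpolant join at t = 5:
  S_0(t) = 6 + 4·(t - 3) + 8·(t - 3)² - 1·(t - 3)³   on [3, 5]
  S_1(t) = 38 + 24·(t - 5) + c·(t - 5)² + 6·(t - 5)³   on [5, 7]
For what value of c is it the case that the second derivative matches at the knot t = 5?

2

S_0''(t) = 16 - 6·(t - 3), so S_0''(5) = 4. On the right, S_1''(5) = 2c, so c = 2.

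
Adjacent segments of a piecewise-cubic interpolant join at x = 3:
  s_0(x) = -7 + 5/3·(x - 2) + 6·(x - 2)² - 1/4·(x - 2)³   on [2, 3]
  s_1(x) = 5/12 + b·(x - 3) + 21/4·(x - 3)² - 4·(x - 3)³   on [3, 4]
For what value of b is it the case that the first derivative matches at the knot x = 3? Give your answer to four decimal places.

12.9167

s_0'(x) = 5/3 + 12·(x - 2) - 3/4·(x - 2)², so s_0'(3) = 155/12. On the right, s_1'(3) = b, so b = 155/12.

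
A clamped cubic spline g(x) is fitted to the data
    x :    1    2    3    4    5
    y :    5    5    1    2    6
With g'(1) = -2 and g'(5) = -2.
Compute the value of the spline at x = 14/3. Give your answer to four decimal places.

5.6310

Put σ_i = g'' at the i-th knot. Here h = (1, 1, 1, 1) and Δ = (0, -4, 1, 4), so the interior equations h_(i-1)·σ_(i-1) + 2(h_(i-1)+h_i)·σ_i + h_i·σ_(i+1) = 6(Δ_i − Δ_(i-1)) read
  1·σ_0 + 4·σ_1 + 1·σ_2 = 6(Δ_1 - Δ_0) = -24
  1·σ_1 + 4·σ_2 + 1·σ_3 = 6(Δ_2 - Δ_1) = 30
  1·σ_2 + 4·σ_3 + 1·σ_4 = 6(Δ_3 - Δ_2) = 18
Clamped end conditions give two more equations: 2h_0·σ_0 + h_0·σ_1 = 6(Δ_0 - g'(1)) = 12 and h_3·σ_3 + 2h_3·σ_4 = 6(g'(5) - Δ_3) = -36.
Forward elimination and back-substitution give σ_0 = 321/28, σ_1 = -153/14, σ_2 = 33/4, σ_3 = 111/14, σ_4 = -615/28.
On [4, 5], g(x) = 2 + 281/56·(x - 4) + 111/28·(x - 4)² - 279/56·(x - 4)³.
With (x - 4) = 2/3: g(14/3) = 473/84.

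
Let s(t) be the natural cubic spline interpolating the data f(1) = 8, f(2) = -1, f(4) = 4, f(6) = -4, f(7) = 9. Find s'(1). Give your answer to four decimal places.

Put M_i = s'' at the i-th knot. Here h = (1, 2, 2, 1) and Δ = (-9, 5/2, -4, 13), so the interior equations h_(i-1)·M_(i-1) + 2(h_(i-1)+h_i)·M_i + h_i·M_(i+1) = 6(Δ_i − Δ_(i-1)) read
  1·M_0 + 6·M_1 + 2·M_2 = 6(Δ_1 - Δ_0) = 69
  2·M_1 + 8·M_2 + 2·M_3 = 6(Δ_2 - Δ_1) = -39
  2·M_2 + 6·M_3 + 1·M_4 = 6(Δ_3 - Δ_2) = 102
Natural end conditions: M_0 = M_4 = 0.
Hence M_0 = 0, M_1 = 163/10, M_2 = -72/5, M_3 = 109/5, M_4 = 0.
On [1, 2], s'(t) = b_0 + 2c_0·(t - 1) + 3d_0·(t - 1)² with b_0 = Δ_0 - h_0(2M_0 + M_1)/6 = -703/60, c_0 = M_0/2 = 0, d_0 = (M_1 - M_0)/(6h_0) = 163/60. So s'(1) = -703/60.

-11.7167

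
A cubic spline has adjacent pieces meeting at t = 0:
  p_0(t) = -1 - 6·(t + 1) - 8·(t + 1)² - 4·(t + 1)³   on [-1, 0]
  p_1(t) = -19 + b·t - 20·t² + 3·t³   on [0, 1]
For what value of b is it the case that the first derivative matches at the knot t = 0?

-34

p_0'(t) = -6 - 16·(t + 1) - 12·(t + 1)², so p_0'(0) = -34. On the right, p_1'(0) = b, so b = -34.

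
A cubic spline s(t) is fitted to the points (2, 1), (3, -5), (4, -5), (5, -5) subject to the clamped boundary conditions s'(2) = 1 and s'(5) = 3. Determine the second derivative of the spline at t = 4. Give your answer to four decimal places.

Put M_i = s'' at the i-th knot. Here h = (1, 1, 1) and Δ = (-6, 0, 0), so the interior equations h_(i-1)·M_(i-1) + 2(h_(i-1)+h_i)·M_i + h_i·M_(i+1) = 6(Δ_i − Δ_(i-1)) read
  1·M_0 + 4·M_1 + 1·M_2 = 6(Δ_1 - Δ_0) = 36
  1·M_1 + 4·M_2 + 1·M_3 = 6(Δ_2 - Δ_1) = 0
Clamped end conditions give two more equations: 2h_0·M_0 + h_0·M_1 = 6(Δ_0 - s'(2)) = -42 and h_2·M_2 + 2h_2·M_3 = 6(s'(5) - Δ_2) = 18.
Solving the tridiagonal system: M_0 = -454/15, M_1 = 278/15, M_2 = -118/15, M_3 = 194/15.

-7.8667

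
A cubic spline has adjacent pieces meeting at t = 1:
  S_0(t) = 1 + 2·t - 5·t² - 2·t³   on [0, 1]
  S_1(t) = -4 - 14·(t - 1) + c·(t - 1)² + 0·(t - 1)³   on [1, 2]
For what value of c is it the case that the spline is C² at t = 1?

S_0''(t) = -10 - 12·t, so S_0''(1) = -22. On the right, S_1''(1) = 2c, so c = -11.

-11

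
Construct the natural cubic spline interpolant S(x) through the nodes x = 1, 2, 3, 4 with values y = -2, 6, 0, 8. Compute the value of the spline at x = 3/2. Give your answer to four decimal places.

3.7500

Let σ_i = S''(x_i). Step sizes h_i = 1, 1, 1; slopes of the chords Δ_i = (y_(i+1) - y_i)/h_i = 8, -6, 8.
  1·σ_0 + 4·σ_1 + 1·σ_2 = 6(Δ_1 - Δ_0) = -84
  1·σ_1 + 4·σ_2 + 1·σ_3 = 6(Δ_2 - Δ_1) = 84
Natural end conditions: σ_0 = σ_3 = 0.
Solving the tridiagonal system: σ_0 = 0, σ_1 = -28, σ_2 = 28, σ_3 = 0.
On [1, 2], S(x) = -2 + 38/3·(x - 1) + 0·(x - 1)² - 14/3·(x - 1)³.
With (x - 1) = 1/2: S(3/2) = 15/4.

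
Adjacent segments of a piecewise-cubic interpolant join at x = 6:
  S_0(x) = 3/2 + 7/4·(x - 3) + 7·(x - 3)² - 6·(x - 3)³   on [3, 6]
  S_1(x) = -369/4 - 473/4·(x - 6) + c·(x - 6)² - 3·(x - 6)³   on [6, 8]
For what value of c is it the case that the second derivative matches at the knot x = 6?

-47

S_0''(x) = 14 - 36·(x - 3), so S_0''(6) = -94. On the right, S_1''(6) = 2c, so c = -47.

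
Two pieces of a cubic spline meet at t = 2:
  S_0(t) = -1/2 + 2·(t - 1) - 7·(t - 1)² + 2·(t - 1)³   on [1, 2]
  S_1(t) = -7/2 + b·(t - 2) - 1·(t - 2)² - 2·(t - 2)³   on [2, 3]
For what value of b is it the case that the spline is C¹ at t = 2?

S_0'(t) = 2 - 14·(t - 1) + 6·(t - 1)², so S_0'(2) = -6. On the right, S_1'(2) = b, so b = -6.

-6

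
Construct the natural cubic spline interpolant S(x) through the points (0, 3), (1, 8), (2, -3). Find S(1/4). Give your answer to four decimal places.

5.1875

With M_i denoting the second derivative at x_i, h_i = 1, 1, and Δ_i = (y_(i+1) − y_i)/h_i = 5, -11:
  1·M_0 + 4·M_1 + 1·M_2 = 6(Δ_1 - Δ_0) = -96
Natural end conditions: M_0 = M_2 = 0.
Solving the tridiagonal system: M_0 = 0, M_1 = -24, M_2 = 0.
On [0, 1], S(x) = 3 + 9·x + 0·x² - 4·x³.
With x = 1/4: S(1/4) = 83/16.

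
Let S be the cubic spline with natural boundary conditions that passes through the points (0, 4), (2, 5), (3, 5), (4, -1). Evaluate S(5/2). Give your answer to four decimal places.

5.5136

Let m_i = S''(x_i). Step sizes h_i = 2, 1, 1; slopes of the chords Δ_i = (y_(i+1) - y_i)/h_i = 1/2, 0, -6.
  2·m_0 + 6·m_1 + 1·m_2 = 6(Δ_1 - Δ_0) = -3
  1·m_1 + 4·m_2 + 1·m_3 = 6(Δ_2 - Δ_1) = -36
Natural end conditions: m_0 = m_3 = 0.
Solving the tridiagonal system: m_0 = 0, m_1 = 24/23, m_2 = -213/23, m_3 = 0.
On [2, 3], S(x) = 5 + 55/46·(x - 2) + 12/23·(x - 2)² - 79/46·(x - 2)³.
With (x - 2) = 1/2: S(5/2) = 2029/368.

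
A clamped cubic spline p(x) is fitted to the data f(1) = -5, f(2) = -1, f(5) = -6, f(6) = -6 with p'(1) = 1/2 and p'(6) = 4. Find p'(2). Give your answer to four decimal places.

4.0159

With M_i denoting the second derivative at x_i, h_i = 1, 3, 1, and Δ_i = (y_(i+1) − y_i)/h_i = 4, -5/3, 0:
  1·M_0 + 8·M_1 + 3·M_2 = 6(Δ_1 - Δ_0) = -34
  3·M_1 + 8·M_2 + 1·M_3 = 6(Δ_2 - Δ_1) = 10
Clamped end conditions give two more equations: 2h_0·M_0 + h_0·M_1 = 6(Δ_0 - p'(1)) = 21 and h_2·M_2 + 2h_2·M_3 = 6(p'(6) - Δ_2) = 24.
Solving the tridiagonal system: M_0 = 880/63, M_1 = -437/63, M_2 = 158/63, M_3 = 677/63.
On [2, 5], p'(x) = b_1 + 2c_1·(x - 2) + 3d_1·(x - 2)² with b_1 = Δ_1 - h_1(2M_1 + M_2)/6 = 253/63, c_1 = M_1/2 = -437/126, d_1 = (M_2 - M_1)/(6h_1) = 85/162. So p'(2) = 253/63.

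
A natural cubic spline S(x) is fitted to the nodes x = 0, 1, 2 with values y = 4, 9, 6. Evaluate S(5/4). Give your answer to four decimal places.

Let M_i = S''(x_i). Step sizes h_i = 1, 1; slopes of the chords Δ_i = (y_(i+1) - y_i)/h_i = 5, -3.
  1·M_0 + 4·M_1 + 1·M_2 = 6(Δ_1 - Δ_0) = -48
Natural end conditions: M_0 = M_2 = 0.
Forward elimination and back-substitution give M_0 = 0, M_1 = -12, M_2 = 0.
On [1, 2], S(x) = 9 + 1·(x - 1) - 6·(x - 1)² + 2·(x - 1)³.
With (x - 1) = 1/4: S(5/4) = 285/32.

8.9063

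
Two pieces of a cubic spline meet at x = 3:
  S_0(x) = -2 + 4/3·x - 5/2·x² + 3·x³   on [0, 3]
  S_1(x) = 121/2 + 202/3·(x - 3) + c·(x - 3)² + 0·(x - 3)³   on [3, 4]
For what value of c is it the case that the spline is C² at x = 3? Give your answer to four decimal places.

24.5000

S_0''(x) = -5 + 18·x, so S_0''(3) = 49. On the right, S_1''(3) = 2c, so c = 49/2.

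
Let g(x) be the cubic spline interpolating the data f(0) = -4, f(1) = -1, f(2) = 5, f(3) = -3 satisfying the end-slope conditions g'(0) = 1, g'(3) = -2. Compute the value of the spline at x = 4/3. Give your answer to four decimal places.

Write M_i for g''(x_i). With h_i = 1, 1, 1 and divided differences Δ_i = 3, 6, -8, the continuity of g' gives the tridiagonal system
  1·M_0 + 4·M_1 + 1·M_2 = 6(Δ_1 - Δ_0) = 18
  1·M_1 + 4·M_2 + 1·M_3 = 6(Δ_2 - Δ_1) = -84
Clamped end conditions give two more equations: 2h_0·M_0 + h_0·M_1 = 6(Δ_0 - g'(0)) = 12 and h_2·M_2 + 2h_2·M_3 = 6(g'(3) - Δ_2) = 36.
Hence M_0 = -2/5, M_1 = 64/5, M_2 = -164/5, M_3 = 172/5.
On [1, 2], g(x) = -1 + 36/5·(x - 1) + 32/5·(x - 1)² - 38/5·(x - 1)³.
With (x - 1) = 1/3: g(4/3) = 247/135.

1.8296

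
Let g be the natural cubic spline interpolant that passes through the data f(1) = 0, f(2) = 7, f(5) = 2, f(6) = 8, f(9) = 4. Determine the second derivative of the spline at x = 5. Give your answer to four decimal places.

Let σ_i = g''(x_i). Step sizes h_i = 1, 3, 1, 3; slopes of the chords Δ_i = (y_(i+1) - y_i)/h_i = 7, -5/3, 6, -4/3.
  1·σ_0 + 8·σ_1 + 3·σ_2 = 6(Δ_1 - Δ_0) = -52
  3·σ_1 + 8·σ_2 + 1·σ_3 = 6(Δ_2 - Δ_1) = 46
  1·σ_2 + 8·σ_3 + 3·σ_4 = 6(Δ_3 - Δ_2) = -44
Natural end conditions: σ_0 = σ_4 = 0.
Solving: σ_0 = 0, σ_1 = -94/9, σ_2 = 284/27, σ_3 = -184/27, σ_4 = 0.

10.5185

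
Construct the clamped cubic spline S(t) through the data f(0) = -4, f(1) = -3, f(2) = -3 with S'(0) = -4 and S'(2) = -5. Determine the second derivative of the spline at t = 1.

Let σ_i = S''(x_i). Step sizes h_i = 1, 1; slopes of the chords Δ_i = (y_(i+1) - y_i)/h_i = 1, 0.
  1·σ_0 + 4·σ_1 + 1·σ_2 = 6(Δ_1 - Δ_0) = -6
Clamped end conditions give two more equations: 2h_0·σ_0 + h_0·σ_1 = 6(Δ_0 - S'(0)) = 30 and h_1·σ_1 + 2h_1·σ_2 = 6(S'(2) - Δ_1) = -30.
Solving the tridiagonal system: σ_0 = 16, σ_1 = -2, σ_2 = -14.

-2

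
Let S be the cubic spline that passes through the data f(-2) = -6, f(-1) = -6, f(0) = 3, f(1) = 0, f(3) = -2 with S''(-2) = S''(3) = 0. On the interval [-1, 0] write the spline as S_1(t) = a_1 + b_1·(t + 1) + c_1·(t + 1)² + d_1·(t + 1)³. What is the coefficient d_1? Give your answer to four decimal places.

-7.3372

Write σ_i for S''(x_i). With h_i = 1, 1, 1, 2 and divided differences Δ_i = 0, 9, -3, -1, the continuity of S' gives the tridiagonal system
  1·σ_0 + 4·σ_1 + 1·σ_2 = 6(Δ_1 - Δ_0) = 54
  1·σ_1 + 4·σ_2 + 1·σ_3 = 6(Δ_2 - Δ_1) = -72
  1·σ_2 + 6·σ_3 + 2·σ_4 = 6(Δ_3 - Δ_2) = 12
Natural end conditions: σ_0 = σ_4 = 0.
Forward elimination and back-substitution give σ_0 = 0, σ_1 = 843/43, σ_2 = -1050/43, σ_3 = 261/43, σ_4 = 0.
On [-1, 0], with S_1(t) = a_1 + b_1·(t + 1) + c_1·(t + 1)² + d_1·(t + 1)³: c_1 = σ_1/2 = 843/86, d_1 = (σ_2 - σ_1)/(6h_1) = -631/86, b_1 = Δ_1 - h_1(2σ_1 + σ_2)/6 = 281/43.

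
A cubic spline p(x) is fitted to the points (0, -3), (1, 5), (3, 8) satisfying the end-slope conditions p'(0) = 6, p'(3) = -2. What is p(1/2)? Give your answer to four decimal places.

0.8646

Write σ_i for p''(x_i). With h_i = 1, 2 and divided differences Δ_i = 8, 3/2, the continuity of p' gives the tridiagonal system
  1·σ_0 + 6·σ_1 + 2·σ_2 = 6(Δ_1 - Δ_0) = -39
Clamped end conditions give two more equations: 2h_0·σ_0 + h_0·σ_1 = 6(Δ_0 - p'(0)) = 12 and h_1·σ_1 + 2h_1·σ_2 = 6(p'(3) - Δ_1) = -21.
Forward elimination and back-substitution give σ_0 = 59/6, σ_1 = -23/3, σ_2 = -17/12.
On [0, 1], p(x) = -3 + 6·x + 59/12·x² - 35/12·x³.
With x = 1/2: p(1/2) = 83/96.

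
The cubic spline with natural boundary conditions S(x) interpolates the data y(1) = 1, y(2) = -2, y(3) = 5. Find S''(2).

With M_i denoting the second derivative at x_i, h_i = 1, 1, and Δ_i = (y_(i+1) − y_i)/h_i = -3, 7:
  1·M_0 + 4·M_1 + 1·M_2 = 6(Δ_1 - Δ_0) = 60
Natural end conditions: M_0 = M_2 = 0.
Solving: M_0 = 0, M_1 = 15, M_2 = 0.

15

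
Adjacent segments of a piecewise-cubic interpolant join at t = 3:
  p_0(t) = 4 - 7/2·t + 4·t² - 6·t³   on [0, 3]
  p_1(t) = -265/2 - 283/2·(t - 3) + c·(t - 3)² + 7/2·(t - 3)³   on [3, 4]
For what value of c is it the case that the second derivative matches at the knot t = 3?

-50

p_0''(t) = 8 - 36·t, so p_0''(3) = -100. On the right, p_1''(3) = 2c, so c = -50.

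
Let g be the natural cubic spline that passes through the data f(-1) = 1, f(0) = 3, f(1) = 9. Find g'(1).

With σ_i denoting the second derivative at x_i, h_i = 1, 1, and Δ_i = (y_(i+1) − y_i)/h_i = 2, 6:
  1·σ_0 + 4·σ_1 + 1·σ_2 = 6(Δ_1 - Δ_0) = 24
Natural end conditions: σ_0 = σ_2 = 0.
Forward elimination and back-substitution give σ_0 = 0, σ_1 = 6, σ_2 = 0.
On [0, 1], g'(x) = b_1 + 2c_1·x + 3d_1·x² with b_1 = Δ_1 - h_1(2σ_1 + σ_2)/6 = 4, c_1 = σ_1/2 = 3, d_1 = (σ_2 - σ_1)/(6h_1) = -1. So g'(1) = 7.

7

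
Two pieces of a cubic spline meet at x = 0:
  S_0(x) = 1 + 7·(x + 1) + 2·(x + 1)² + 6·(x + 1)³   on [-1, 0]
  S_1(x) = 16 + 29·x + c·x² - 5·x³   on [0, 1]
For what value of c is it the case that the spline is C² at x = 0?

20

S_0''(x) = 4 + 36·(x + 1), so S_0''(0) = 40. On the right, S_1''(0) = 2c, so c = 20.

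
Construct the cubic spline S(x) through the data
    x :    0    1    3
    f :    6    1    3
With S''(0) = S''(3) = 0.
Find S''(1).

With M_i denoting the second derivative at x_i, h_i = 1, 2, and Δ_i = (y_(i+1) − y_i)/h_i = -5, 1:
  1·M_0 + 6·M_1 + 2·M_2 = 6(Δ_1 - Δ_0) = 36
Natural end conditions: M_0 = M_2 = 0.
Solving the tridiagonal system: M_0 = 0, M_1 = 6, M_2 = 0.

6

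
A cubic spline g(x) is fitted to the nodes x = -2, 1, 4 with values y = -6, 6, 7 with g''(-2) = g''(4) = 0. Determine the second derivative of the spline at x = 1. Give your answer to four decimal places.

Let M_i = g''(x_i). Step sizes h_i = 3, 3; slopes of the chords Δ_i = (y_(i+1) - y_i)/h_i = 4, 1/3.
  3·M_0 + 12·M_1 + 3·M_2 = 6(Δ_1 - Δ_0) = -22
Natural end conditions: M_0 = M_2 = 0.
Solving the tridiagonal system: M_0 = 0, M_1 = -11/6, M_2 = 0.

-1.8333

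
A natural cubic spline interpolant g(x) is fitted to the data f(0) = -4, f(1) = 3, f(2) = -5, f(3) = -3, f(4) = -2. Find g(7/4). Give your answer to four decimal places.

Write M_i for g''(x_i). With h_i = 1, 1, 1, 1 and divided differences Δ_i = 7, -8, 2, 1, the continuity of g' gives the tridiagonal system
  1·M_0 + 4·M_1 + 1·M_2 = 6(Δ_1 - Δ_0) = -90
  1·M_1 + 4·M_2 + 1·M_3 = 6(Δ_2 - Δ_1) = 60
  1·M_2 + 4·M_3 + 1·M_4 = 6(Δ_3 - Δ_2) = -6
Natural end conditions: M_0 = M_4 = 0.
Solving: M_0 = 0, M_1 = -57/2, M_2 = 24, M_3 = -15/2, M_4 = 0.
On [1, 2], g(x) = 3 - 5/2·(x - 1) - 57/4·(x - 1)² + 35/4·(x - 1)³.
With (x - 1) = 3/4: g(7/4) = -819/256.

-3.1992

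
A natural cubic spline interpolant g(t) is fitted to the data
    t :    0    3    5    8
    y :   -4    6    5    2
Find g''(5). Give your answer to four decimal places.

0.1667

Let m_i = g''(x_i). Step sizes h_i = 3, 2, 3; slopes of the chords Δ_i = (y_(i+1) - y_i)/h_i = 10/3, -1/2, -1.
  3·m_0 + 10·m_1 + 2·m_2 = 6(Δ_1 - Δ_0) = -23
  2·m_1 + 10·m_2 + 3·m_3 = 6(Δ_2 - Δ_1) = -3
Natural end conditions: m_0 = m_3 = 0.
Solving the tridiagonal system: m_0 = 0, m_1 = -7/3, m_2 = 1/6, m_3 = 0.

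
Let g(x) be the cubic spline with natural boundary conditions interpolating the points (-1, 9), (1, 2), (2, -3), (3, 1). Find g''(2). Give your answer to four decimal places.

Write m_i for g''(x_i). With h_i = 2, 1, 1 and divided differences Δ_i = -7/2, -5, 4, the continuity of g' gives the tridiagonal system
  2·m_0 + 6·m_1 + 1·m_2 = 6(Δ_1 - Δ_0) = -9
  1·m_1 + 4·m_2 + 1·m_3 = 6(Δ_2 - Δ_1) = 54
Natural end conditions: m_0 = m_3 = 0.
Hence m_0 = 0, m_1 = -90/23, m_2 = 333/23, m_3 = 0.

14.4783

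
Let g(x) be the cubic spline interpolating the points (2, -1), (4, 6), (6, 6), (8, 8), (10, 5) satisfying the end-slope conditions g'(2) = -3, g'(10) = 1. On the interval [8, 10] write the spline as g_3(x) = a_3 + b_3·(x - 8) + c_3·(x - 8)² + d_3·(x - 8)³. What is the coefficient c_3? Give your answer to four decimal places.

-2.1071

Put m_i = g'' at the i-th knot. Here h = (2, 2, 2, 2) and Δ = (7/2, 0, 1, -3/2), so the interior equations h_(i-1)·m_(i-1) + 2(h_(i-1)+h_i)·m_i + h_i·m_(i+1) = 6(Δ_i − Δ_(i-1)) read
  2·m_0 + 8·m_1 + 2·m_2 = 6(Δ_1 - Δ_0) = -21
  2·m_1 + 8·m_2 + 2·m_3 = 6(Δ_2 - Δ_1) = 6
  2·m_2 + 8·m_3 + 2·m_4 = 6(Δ_3 - Δ_2) = -15
Clamped end conditions give two more equations: 2h_0·m_0 + h_0·m_1 = 6(Δ_0 - g'(2)) = 39 and h_3·m_3 + 2h_3·m_4 = 6(g'(10) - Δ_3) = 15.
Solving the tridiagonal system: m_0 = 92/7, m_1 = -95/14, m_2 = 7/2, m_3 = -59/14, m_4 = 41/7.
On [8, 10], with g_3(x) = a_3 + b_3·(x - 8) + c_3·(x - 8)² + d_3·(x - 8)³: c_3 = m_3/2 = -59/28, d_3 = (m_4 - m_3)/(6h_3) = 47/56, b_3 = Δ_3 - h_3(2m_3 + m_4)/6 = -9/14.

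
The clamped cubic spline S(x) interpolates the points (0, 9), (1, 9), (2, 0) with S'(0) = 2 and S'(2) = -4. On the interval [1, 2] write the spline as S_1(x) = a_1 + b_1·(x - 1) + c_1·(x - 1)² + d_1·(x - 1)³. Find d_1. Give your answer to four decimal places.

Put M_i = S'' at the i-th knot. Here h = (1, 1) and Δ = (0, -9), so the interior equations h_(i-1)·M_(i-1) + 2(h_(i-1)+h_i)·M_i + h_i·M_(i+1) = 6(Δ_i − Δ_(i-1)) read
  1·M_0 + 4·M_1 + 1·M_2 = 6(Δ_1 - Δ_0) = -54
Clamped end conditions give two more equations: 2h_0·M_0 + h_0·M_1 = 6(Δ_0 - S'(0)) = -12 and h_1·M_1 + 2h_1·M_2 = 6(S'(2) - Δ_1) = 30.
Hence M_0 = 9/2, M_1 = -21, M_2 = 51/2.
On [1, 2], with S_1(x) = a_1 + b_1·(x - 1) + c_1·(x - 1)² + d_1·(x - 1)³: c_1 = M_1/2 = -21/2, d_1 = (M_2 - M_1)/(6h_1) = 31/4, b_1 = Δ_1 - h_1(2M_1 + M_2)/6 = -25/4.

7.7500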